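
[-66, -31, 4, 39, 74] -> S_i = -66 + 35*i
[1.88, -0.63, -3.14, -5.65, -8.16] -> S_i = 1.88 + -2.51*i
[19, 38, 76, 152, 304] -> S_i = 19*2^i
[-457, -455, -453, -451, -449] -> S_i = -457 + 2*i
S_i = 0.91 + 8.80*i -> [0.91, 9.71, 18.51, 27.31, 36.11]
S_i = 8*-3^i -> [8, -24, 72, -216, 648]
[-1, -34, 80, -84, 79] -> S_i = Random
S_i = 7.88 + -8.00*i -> [7.88, -0.12, -8.12, -16.12, -24.12]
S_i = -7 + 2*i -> [-7, -5, -3, -1, 1]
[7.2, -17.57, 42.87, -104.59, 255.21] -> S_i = 7.20*(-2.44)^i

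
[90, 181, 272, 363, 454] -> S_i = 90 + 91*i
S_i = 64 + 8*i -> [64, 72, 80, 88, 96]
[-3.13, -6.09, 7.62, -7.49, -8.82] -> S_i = Random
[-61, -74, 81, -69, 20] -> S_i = Random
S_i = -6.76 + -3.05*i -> [-6.76, -9.81, -12.86, -15.91, -18.96]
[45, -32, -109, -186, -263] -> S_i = 45 + -77*i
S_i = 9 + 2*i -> [9, 11, 13, 15, 17]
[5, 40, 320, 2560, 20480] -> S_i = 5*8^i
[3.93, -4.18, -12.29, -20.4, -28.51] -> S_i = 3.93 + -8.11*i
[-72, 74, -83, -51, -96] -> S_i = Random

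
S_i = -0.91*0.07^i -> [-0.91, -0.06, -0.0, -0.0, -0.0]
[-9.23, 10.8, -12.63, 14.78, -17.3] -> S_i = -9.23*(-1.17)^i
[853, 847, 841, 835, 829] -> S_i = 853 + -6*i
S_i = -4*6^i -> [-4, -24, -144, -864, -5184]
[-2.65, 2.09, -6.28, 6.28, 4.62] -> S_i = Random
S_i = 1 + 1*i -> [1, 2, 3, 4, 5]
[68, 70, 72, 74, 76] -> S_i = 68 + 2*i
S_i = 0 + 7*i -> [0, 7, 14, 21, 28]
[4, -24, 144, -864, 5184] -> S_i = 4*-6^i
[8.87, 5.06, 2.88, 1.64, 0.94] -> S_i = 8.87*0.57^i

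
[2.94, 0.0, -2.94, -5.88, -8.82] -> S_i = 2.94 + -2.94*i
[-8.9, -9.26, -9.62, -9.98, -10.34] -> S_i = -8.90 + -0.36*i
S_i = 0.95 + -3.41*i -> [0.95, -2.46, -5.87, -9.28, -12.69]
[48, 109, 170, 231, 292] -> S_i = 48 + 61*i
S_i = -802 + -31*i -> [-802, -833, -864, -895, -926]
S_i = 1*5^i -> [1, 5, 25, 125, 625]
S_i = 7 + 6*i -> [7, 13, 19, 25, 31]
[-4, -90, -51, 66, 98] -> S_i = Random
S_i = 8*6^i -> [8, 48, 288, 1728, 10368]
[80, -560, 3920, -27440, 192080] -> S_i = 80*-7^i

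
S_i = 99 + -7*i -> [99, 92, 85, 78, 71]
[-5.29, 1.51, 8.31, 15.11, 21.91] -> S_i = -5.29 + 6.80*i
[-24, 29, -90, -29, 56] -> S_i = Random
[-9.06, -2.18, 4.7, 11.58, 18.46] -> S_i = -9.06 + 6.88*i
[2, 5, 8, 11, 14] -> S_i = 2 + 3*i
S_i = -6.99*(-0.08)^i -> [-6.99, 0.56, -0.04, 0.0, -0.0]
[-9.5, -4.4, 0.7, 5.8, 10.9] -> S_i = -9.50 + 5.10*i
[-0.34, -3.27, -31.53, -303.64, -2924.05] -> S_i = -0.34*9.63^i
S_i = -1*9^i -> [-1, -9, -81, -729, -6561]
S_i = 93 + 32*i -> [93, 125, 157, 189, 221]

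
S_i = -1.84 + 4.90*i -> [-1.84, 3.06, 7.96, 12.86, 17.76]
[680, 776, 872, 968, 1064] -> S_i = 680 + 96*i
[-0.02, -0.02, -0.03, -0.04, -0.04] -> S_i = -0.02*1.22^i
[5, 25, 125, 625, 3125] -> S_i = 5*5^i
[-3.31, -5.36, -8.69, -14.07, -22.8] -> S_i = -3.31*1.62^i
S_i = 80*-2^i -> [80, -160, 320, -640, 1280]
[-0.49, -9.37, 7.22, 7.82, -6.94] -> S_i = Random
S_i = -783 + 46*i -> [-783, -737, -691, -645, -599]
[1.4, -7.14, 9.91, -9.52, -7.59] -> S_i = Random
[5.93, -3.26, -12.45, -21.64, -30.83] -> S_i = 5.93 + -9.19*i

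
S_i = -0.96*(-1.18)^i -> [-0.96, 1.13, -1.34, 1.58, -1.86]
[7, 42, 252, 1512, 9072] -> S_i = 7*6^i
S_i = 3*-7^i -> [3, -21, 147, -1029, 7203]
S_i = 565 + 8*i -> [565, 573, 581, 589, 597]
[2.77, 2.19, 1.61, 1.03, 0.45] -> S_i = 2.77 + -0.58*i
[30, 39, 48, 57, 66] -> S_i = 30 + 9*i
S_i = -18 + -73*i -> [-18, -91, -164, -237, -310]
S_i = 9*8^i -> [9, 72, 576, 4608, 36864]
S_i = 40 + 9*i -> [40, 49, 58, 67, 76]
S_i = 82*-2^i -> [82, -164, 328, -656, 1312]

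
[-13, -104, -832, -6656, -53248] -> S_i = -13*8^i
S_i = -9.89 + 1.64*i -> [-9.89, -8.25, -6.61, -4.97, -3.33]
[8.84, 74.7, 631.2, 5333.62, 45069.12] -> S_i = 8.84*8.45^i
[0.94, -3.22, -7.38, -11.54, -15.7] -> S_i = 0.94 + -4.16*i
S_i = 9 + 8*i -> [9, 17, 25, 33, 41]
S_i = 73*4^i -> [73, 292, 1168, 4672, 18688]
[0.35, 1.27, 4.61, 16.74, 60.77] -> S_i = 0.35*3.63^i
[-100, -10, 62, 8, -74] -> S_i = Random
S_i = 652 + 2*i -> [652, 654, 656, 658, 660]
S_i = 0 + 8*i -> [0, 8, 16, 24, 32]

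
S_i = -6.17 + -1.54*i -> [-6.17, -7.71, -9.25, -10.79, -12.33]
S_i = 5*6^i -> [5, 30, 180, 1080, 6480]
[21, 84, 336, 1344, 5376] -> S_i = 21*4^i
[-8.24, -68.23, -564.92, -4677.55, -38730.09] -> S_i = -8.24*8.28^i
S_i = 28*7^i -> [28, 196, 1372, 9604, 67228]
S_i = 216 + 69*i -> [216, 285, 354, 423, 492]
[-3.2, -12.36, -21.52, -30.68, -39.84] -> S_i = -3.20 + -9.16*i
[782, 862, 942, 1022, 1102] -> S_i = 782 + 80*i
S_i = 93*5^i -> [93, 465, 2325, 11625, 58125]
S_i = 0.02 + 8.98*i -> [0.02, 9.0, 17.98, 26.96, 35.94]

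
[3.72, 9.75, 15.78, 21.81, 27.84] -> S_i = 3.72 + 6.03*i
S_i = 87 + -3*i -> [87, 84, 81, 78, 75]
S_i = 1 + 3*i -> [1, 4, 7, 10, 13]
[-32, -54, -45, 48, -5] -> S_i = Random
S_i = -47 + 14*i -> [-47, -33, -19, -5, 9]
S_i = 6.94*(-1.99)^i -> [6.94, -13.81, 27.48, -54.69, 108.84]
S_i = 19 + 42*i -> [19, 61, 103, 145, 187]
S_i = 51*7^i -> [51, 357, 2499, 17493, 122451]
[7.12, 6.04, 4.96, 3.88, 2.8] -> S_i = 7.12 + -1.08*i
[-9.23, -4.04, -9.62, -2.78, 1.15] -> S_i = Random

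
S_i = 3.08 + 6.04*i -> [3.08, 9.12, 15.16, 21.2, 27.24]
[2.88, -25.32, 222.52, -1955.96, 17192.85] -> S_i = 2.88*(-8.79)^i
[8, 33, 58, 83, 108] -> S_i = 8 + 25*i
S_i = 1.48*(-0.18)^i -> [1.48, -0.27, 0.05, -0.01, 0.0]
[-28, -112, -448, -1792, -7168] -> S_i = -28*4^i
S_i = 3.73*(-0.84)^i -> [3.73, -3.13, 2.63, -2.21, 1.86]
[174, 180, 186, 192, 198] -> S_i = 174 + 6*i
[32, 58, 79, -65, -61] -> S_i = Random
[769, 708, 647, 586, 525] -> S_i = 769 + -61*i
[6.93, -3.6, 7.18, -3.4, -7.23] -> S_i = Random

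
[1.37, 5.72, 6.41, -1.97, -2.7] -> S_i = Random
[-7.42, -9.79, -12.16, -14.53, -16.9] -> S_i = -7.42 + -2.37*i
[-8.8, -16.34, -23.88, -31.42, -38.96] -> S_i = -8.80 + -7.54*i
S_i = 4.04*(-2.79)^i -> [4.04, -11.27, 31.45, -87.74, 244.79]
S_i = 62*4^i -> [62, 248, 992, 3968, 15872]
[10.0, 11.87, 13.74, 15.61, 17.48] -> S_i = 10.00 + 1.87*i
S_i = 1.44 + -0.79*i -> [1.44, 0.65, -0.14, -0.93, -1.72]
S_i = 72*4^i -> [72, 288, 1152, 4608, 18432]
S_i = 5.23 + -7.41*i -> [5.23, -2.18, -9.59, -17.0, -24.41]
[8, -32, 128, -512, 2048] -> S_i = 8*-4^i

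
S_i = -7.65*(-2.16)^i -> [-7.65, 16.52, -35.69, 77.09, -166.52]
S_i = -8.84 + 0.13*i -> [-8.84, -8.71, -8.58, -8.45, -8.32]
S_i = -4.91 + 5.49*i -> [-4.91, 0.58, 6.07, 11.56, 17.05]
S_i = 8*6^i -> [8, 48, 288, 1728, 10368]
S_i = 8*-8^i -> [8, -64, 512, -4096, 32768]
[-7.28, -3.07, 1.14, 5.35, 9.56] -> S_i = -7.28 + 4.21*i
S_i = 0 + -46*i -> [0, -46, -92, -138, -184]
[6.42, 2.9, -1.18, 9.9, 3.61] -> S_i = Random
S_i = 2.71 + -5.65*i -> [2.71, -2.94, -8.59, -14.24, -19.89]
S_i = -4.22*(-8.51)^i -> [-4.22, 35.91, -305.61, 2600.77, -22132.51]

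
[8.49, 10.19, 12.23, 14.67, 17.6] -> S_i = 8.49*1.20^i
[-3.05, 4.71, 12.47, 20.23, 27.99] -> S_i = -3.05 + 7.76*i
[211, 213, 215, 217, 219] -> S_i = 211 + 2*i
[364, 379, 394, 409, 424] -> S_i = 364 + 15*i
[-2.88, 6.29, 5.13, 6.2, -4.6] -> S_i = Random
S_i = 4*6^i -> [4, 24, 144, 864, 5184]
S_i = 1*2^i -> [1, 2, 4, 8, 16]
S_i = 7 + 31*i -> [7, 38, 69, 100, 131]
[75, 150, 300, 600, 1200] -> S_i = 75*2^i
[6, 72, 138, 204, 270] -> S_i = 6 + 66*i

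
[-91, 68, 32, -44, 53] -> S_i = Random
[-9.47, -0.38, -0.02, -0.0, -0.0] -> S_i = -9.47*0.04^i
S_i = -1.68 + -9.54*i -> [-1.68, -11.22, -20.76, -30.3, -39.84]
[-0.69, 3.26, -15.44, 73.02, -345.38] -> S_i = -0.69*(-4.73)^i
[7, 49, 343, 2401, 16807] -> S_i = 7*7^i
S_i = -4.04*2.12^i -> [-4.04, -8.56, -18.16, -38.49, -81.61]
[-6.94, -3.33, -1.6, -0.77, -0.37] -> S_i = -6.94*0.48^i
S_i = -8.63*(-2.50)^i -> [-8.63, 21.58, -53.94, 134.84, -337.11]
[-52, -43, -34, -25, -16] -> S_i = -52 + 9*i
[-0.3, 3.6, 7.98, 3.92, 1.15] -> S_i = Random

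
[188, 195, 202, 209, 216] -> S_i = 188 + 7*i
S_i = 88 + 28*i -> [88, 116, 144, 172, 200]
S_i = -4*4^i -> [-4, -16, -64, -256, -1024]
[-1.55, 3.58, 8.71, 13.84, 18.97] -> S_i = -1.55 + 5.13*i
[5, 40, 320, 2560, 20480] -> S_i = 5*8^i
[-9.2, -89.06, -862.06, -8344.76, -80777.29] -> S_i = -9.20*9.68^i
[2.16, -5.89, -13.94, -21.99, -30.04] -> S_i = 2.16 + -8.05*i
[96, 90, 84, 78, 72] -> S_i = 96 + -6*i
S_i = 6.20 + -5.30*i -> [6.2, 0.9, -4.4, -9.7, -15.0]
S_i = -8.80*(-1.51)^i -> [-8.8, 13.29, -20.06, 30.3, -45.75]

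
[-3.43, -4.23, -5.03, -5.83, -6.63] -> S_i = -3.43 + -0.80*i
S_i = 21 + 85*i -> [21, 106, 191, 276, 361]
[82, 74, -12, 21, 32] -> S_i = Random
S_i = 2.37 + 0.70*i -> [2.37, 3.07, 3.77, 4.47, 5.17]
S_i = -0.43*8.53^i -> [-0.43, -3.67, -31.29, -266.88, -2276.48]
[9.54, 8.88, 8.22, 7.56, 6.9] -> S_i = 9.54 + -0.66*i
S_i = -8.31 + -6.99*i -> [-8.31, -15.3, -22.29, -29.28, -36.27]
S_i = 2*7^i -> [2, 14, 98, 686, 4802]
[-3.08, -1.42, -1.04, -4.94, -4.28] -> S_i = Random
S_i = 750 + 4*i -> [750, 754, 758, 762, 766]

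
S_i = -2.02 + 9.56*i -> [-2.02, 7.54, 17.1, 26.66, 36.22]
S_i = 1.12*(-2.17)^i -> [1.12, -2.43, 5.27, -11.44, 24.83]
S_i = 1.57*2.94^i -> [1.57, 4.62, 13.57, 39.9, 117.3]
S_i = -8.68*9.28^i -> [-8.68, -80.55, -747.51, -6936.87, -64374.17]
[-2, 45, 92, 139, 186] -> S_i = -2 + 47*i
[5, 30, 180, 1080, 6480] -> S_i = 5*6^i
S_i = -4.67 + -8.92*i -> [-4.67, -13.59, -22.51, -31.43, -40.35]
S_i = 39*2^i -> [39, 78, 156, 312, 624]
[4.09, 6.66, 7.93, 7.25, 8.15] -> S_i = Random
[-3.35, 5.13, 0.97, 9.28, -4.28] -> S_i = Random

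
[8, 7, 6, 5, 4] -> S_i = 8 + -1*i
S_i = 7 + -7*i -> [7, 0, -7, -14, -21]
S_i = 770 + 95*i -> [770, 865, 960, 1055, 1150]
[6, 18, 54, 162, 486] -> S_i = 6*3^i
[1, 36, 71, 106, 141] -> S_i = 1 + 35*i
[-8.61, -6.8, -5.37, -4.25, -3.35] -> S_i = -8.61*0.79^i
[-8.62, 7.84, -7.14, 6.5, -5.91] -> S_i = -8.62*(-0.91)^i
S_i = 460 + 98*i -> [460, 558, 656, 754, 852]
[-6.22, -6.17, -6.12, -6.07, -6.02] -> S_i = -6.22 + 0.05*i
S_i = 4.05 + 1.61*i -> [4.05, 5.66, 7.27, 8.88, 10.49]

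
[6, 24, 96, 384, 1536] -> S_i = 6*4^i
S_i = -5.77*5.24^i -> [-5.77, -30.23, -158.43, -830.18, -4350.12]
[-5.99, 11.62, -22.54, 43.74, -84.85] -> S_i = -5.99*(-1.94)^i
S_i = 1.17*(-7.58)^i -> [1.17, -8.87, 67.22, -509.56, 3862.45]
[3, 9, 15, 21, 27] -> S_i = 3 + 6*i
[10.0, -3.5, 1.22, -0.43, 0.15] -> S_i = 10.00*(-0.35)^i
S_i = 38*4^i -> [38, 152, 608, 2432, 9728]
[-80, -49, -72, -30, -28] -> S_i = Random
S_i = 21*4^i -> [21, 84, 336, 1344, 5376]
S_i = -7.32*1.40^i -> [-7.32, -10.25, -14.35, -20.09, -28.12]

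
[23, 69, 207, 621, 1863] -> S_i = 23*3^i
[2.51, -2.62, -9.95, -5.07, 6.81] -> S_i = Random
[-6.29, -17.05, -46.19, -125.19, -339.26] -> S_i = -6.29*2.71^i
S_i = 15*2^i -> [15, 30, 60, 120, 240]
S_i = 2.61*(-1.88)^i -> [2.61, -4.91, 9.22, -17.34, 32.6]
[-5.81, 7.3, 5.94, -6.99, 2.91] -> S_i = Random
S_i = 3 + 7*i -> [3, 10, 17, 24, 31]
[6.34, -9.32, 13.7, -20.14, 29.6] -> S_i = 6.34*(-1.47)^i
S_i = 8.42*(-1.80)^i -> [8.42, -15.16, 27.28, -49.11, 88.39]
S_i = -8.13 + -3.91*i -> [-8.13, -12.04, -15.95, -19.86, -23.77]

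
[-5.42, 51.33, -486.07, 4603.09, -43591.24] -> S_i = -5.42*(-9.47)^i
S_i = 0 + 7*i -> [0, 7, 14, 21, 28]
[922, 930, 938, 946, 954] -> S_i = 922 + 8*i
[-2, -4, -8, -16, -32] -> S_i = -2*2^i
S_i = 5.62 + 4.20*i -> [5.62, 9.82, 14.02, 18.22, 22.42]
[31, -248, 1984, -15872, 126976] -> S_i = 31*-8^i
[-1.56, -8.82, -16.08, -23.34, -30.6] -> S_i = -1.56 + -7.26*i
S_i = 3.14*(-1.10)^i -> [3.14, -3.45, 3.8, -4.18, 4.6]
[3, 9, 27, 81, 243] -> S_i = 3*3^i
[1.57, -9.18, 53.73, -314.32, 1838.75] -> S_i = 1.57*(-5.85)^i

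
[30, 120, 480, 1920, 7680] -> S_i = 30*4^i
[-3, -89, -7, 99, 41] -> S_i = Random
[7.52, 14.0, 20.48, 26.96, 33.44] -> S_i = 7.52 + 6.48*i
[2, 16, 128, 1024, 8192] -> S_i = 2*8^i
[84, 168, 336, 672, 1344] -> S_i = 84*2^i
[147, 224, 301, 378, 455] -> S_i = 147 + 77*i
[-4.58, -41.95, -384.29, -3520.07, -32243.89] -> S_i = -4.58*9.16^i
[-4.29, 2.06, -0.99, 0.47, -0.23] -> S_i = -4.29*(-0.48)^i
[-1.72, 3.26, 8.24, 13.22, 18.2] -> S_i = -1.72 + 4.98*i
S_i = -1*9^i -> [-1, -9, -81, -729, -6561]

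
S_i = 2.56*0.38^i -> [2.56, 0.97, 0.37, 0.14, 0.05]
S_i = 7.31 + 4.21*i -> [7.31, 11.52, 15.73, 19.94, 24.15]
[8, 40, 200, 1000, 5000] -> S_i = 8*5^i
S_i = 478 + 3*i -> [478, 481, 484, 487, 490]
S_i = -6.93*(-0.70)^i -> [-6.93, 4.85, -3.4, 2.38, -1.66]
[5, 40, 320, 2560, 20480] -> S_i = 5*8^i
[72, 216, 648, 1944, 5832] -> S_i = 72*3^i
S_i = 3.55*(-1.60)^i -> [3.55, -5.68, 9.09, -14.54, 23.27]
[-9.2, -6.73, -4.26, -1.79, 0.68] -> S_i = -9.20 + 2.47*i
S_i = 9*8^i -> [9, 72, 576, 4608, 36864]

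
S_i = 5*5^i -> [5, 25, 125, 625, 3125]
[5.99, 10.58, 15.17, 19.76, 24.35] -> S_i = 5.99 + 4.59*i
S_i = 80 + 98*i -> [80, 178, 276, 374, 472]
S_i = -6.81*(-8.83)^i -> [-6.81, 60.13, -530.97, 4688.45, -41399.01]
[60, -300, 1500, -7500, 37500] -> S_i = 60*-5^i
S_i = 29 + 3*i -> [29, 32, 35, 38, 41]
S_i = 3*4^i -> [3, 12, 48, 192, 768]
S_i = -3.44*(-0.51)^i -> [-3.44, 1.75, -0.89, 0.46, -0.23]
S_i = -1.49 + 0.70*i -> [-1.49, -0.79, -0.09, 0.61, 1.31]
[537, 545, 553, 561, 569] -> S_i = 537 + 8*i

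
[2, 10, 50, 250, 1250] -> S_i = 2*5^i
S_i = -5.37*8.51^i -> [-5.37, -45.7, -388.9, -3309.5, -28163.88]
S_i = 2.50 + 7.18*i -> [2.5, 9.68, 16.86, 24.04, 31.22]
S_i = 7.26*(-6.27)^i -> [7.26, -45.52, 285.41, -1789.53, 11220.36]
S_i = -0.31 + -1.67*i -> [-0.31, -1.98, -3.65, -5.32, -6.99]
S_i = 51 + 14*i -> [51, 65, 79, 93, 107]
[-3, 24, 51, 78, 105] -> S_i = -3 + 27*i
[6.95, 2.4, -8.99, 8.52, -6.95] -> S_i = Random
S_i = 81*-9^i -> [81, -729, 6561, -59049, 531441]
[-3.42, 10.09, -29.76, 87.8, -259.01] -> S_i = -3.42*(-2.95)^i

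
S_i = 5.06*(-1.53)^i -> [5.06, -7.74, 11.84, -18.12, 27.73]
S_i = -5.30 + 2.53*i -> [-5.3, -2.77, -0.24, 2.29, 4.82]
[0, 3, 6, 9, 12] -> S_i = 0 + 3*i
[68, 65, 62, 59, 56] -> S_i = 68 + -3*i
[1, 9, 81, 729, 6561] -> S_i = 1*9^i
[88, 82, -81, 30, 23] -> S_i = Random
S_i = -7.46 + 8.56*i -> [-7.46, 1.1, 9.66, 18.22, 26.78]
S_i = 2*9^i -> [2, 18, 162, 1458, 13122]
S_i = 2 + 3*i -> [2, 5, 8, 11, 14]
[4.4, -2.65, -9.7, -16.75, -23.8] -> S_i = 4.40 + -7.05*i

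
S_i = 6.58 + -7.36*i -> [6.58, -0.78, -8.14, -15.5, -22.86]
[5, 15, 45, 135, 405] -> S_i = 5*3^i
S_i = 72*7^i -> [72, 504, 3528, 24696, 172872]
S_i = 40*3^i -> [40, 120, 360, 1080, 3240]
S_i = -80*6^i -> [-80, -480, -2880, -17280, -103680]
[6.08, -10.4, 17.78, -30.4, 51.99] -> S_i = 6.08*(-1.71)^i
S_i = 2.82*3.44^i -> [2.82, 9.7, 33.37, 114.8, 394.9]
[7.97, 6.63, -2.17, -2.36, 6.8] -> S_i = Random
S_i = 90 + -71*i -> [90, 19, -52, -123, -194]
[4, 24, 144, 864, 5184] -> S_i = 4*6^i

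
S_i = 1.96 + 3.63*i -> [1.96, 5.59, 9.22, 12.85, 16.48]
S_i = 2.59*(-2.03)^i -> [2.59, -5.26, 10.67, -21.67, 43.98]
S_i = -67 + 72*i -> [-67, 5, 77, 149, 221]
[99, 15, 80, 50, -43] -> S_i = Random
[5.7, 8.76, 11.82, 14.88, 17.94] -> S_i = 5.70 + 3.06*i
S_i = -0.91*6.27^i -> [-0.91, -5.71, -35.77, -224.31, -1406.41]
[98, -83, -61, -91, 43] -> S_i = Random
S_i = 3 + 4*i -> [3, 7, 11, 15, 19]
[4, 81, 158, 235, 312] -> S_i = 4 + 77*i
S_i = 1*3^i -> [1, 3, 9, 27, 81]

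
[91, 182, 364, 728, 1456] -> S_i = 91*2^i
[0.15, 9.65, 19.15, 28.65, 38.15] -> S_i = 0.15 + 9.50*i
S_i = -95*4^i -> [-95, -380, -1520, -6080, -24320]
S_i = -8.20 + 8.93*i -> [-8.2, 0.73, 9.66, 18.59, 27.52]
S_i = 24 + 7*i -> [24, 31, 38, 45, 52]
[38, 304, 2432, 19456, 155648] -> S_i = 38*8^i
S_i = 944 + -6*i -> [944, 938, 932, 926, 920]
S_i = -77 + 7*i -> [-77, -70, -63, -56, -49]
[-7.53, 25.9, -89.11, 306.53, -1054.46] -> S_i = -7.53*(-3.44)^i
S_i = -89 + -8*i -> [-89, -97, -105, -113, -121]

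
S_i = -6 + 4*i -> [-6, -2, 2, 6, 10]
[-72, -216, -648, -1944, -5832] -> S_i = -72*3^i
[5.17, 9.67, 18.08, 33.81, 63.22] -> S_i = 5.17*1.87^i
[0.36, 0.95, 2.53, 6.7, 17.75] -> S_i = 0.36*2.65^i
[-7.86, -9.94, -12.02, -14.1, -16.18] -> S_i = -7.86 + -2.08*i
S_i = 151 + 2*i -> [151, 153, 155, 157, 159]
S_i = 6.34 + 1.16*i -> [6.34, 7.5, 8.66, 9.82, 10.98]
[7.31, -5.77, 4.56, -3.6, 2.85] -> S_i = 7.31*(-0.79)^i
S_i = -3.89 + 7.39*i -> [-3.89, 3.5, 10.89, 18.28, 25.67]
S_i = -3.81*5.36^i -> [-3.81, -20.42, -109.46, -586.7, -3144.74]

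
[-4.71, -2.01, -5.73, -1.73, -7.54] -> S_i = Random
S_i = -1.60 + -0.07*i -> [-1.6, -1.67, -1.74, -1.81, -1.88]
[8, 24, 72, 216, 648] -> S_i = 8*3^i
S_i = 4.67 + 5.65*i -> [4.67, 10.32, 15.97, 21.62, 27.27]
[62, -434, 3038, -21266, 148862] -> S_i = 62*-7^i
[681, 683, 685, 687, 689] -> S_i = 681 + 2*i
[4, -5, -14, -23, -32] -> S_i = 4 + -9*i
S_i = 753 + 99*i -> [753, 852, 951, 1050, 1149]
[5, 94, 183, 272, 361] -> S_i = 5 + 89*i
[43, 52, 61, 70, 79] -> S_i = 43 + 9*i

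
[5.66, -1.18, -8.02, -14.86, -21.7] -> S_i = 5.66 + -6.84*i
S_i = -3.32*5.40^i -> [-3.32, -17.93, -96.81, -522.78, -2823.01]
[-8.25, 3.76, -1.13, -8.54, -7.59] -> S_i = Random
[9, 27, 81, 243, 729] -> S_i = 9*3^i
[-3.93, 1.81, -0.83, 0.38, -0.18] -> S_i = -3.93*(-0.46)^i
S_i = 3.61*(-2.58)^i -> [3.61, -9.31, 24.03, -62.0, 159.95]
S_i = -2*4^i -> [-2, -8, -32, -128, -512]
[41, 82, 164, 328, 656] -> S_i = 41*2^i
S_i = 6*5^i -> [6, 30, 150, 750, 3750]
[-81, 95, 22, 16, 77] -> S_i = Random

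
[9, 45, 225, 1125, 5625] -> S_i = 9*5^i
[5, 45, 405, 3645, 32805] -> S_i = 5*9^i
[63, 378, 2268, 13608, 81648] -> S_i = 63*6^i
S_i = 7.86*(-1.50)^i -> [7.86, -11.79, 17.69, -26.53, 39.79]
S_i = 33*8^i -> [33, 264, 2112, 16896, 135168]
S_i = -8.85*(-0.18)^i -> [-8.85, 1.59, -0.29, 0.05, -0.01]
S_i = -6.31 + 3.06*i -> [-6.31, -3.25, -0.19, 2.87, 5.93]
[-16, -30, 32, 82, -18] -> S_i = Random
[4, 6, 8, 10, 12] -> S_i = 4 + 2*i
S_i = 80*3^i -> [80, 240, 720, 2160, 6480]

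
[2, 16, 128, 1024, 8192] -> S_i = 2*8^i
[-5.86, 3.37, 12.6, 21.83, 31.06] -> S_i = -5.86 + 9.23*i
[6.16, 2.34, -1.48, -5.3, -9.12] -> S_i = 6.16 + -3.82*i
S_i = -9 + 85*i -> [-9, 76, 161, 246, 331]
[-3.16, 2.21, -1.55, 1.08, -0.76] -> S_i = -3.16*(-0.70)^i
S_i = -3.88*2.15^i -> [-3.88, -8.34, -17.94, -38.56, -82.91]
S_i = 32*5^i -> [32, 160, 800, 4000, 20000]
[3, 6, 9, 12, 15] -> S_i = 3 + 3*i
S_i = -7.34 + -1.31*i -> [-7.34, -8.65, -9.96, -11.27, -12.58]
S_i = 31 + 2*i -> [31, 33, 35, 37, 39]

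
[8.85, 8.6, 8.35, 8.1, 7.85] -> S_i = 8.85 + -0.25*i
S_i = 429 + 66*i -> [429, 495, 561, 627, 693]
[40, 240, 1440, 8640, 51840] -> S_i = 40*6^i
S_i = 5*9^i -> [5, 45, 405, 3645, 32805]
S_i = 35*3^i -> [35, 105, 315, 945, 2835]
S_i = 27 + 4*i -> [27, 31, 35, 39, 43]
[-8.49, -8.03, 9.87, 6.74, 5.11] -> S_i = Random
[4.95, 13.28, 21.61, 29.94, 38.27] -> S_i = 4.95 + 8.33*i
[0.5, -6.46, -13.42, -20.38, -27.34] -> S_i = 0.50 + -6.96*i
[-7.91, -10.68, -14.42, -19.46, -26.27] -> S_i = -7.91*1.35^i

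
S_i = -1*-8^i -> [-1, 8, -64, 512, -4096]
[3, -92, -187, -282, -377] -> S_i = 3 + -95*i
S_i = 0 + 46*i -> [0, 46, 92, 138, 184]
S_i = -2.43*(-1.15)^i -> [-2.43, 2.79, -3.21, 3.7, -4.25]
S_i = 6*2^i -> [6, 12, 24, 48, 96]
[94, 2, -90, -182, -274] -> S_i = 94 + -92*i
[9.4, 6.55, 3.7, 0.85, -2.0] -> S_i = 9.40 + -2.85*i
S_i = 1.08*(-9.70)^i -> [1.08, -10.48, 101.62, -985.69, 9561.16]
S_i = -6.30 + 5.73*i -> [-6.3, -0.57, 5.16, 10.89, 16.62]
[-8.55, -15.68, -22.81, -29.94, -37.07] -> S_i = -8.55 + -7.13*i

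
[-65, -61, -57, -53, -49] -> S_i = -65 + 4*i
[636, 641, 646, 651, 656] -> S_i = 636 + 5*i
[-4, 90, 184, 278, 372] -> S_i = -4 + 94*i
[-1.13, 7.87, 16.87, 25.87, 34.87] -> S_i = -1.13 + 9.00*i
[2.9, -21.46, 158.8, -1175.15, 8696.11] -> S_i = 2.90*(-7.40)^i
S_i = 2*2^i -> [2, 4, 8, 16, 32]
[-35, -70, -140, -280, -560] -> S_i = -35*2^i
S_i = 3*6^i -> [3, 18, 108, 648, 3888]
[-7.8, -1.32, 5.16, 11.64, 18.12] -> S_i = -7.80 + 6.48*i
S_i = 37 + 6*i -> [37, 43, 49, 55, 61]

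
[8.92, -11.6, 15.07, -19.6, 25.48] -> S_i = 8.92*(-1.30)^i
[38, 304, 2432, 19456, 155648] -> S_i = 38*8^i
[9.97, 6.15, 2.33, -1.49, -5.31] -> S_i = 9.97 + -3.82*i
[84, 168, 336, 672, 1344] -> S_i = 84*2^i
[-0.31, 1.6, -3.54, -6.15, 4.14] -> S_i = Random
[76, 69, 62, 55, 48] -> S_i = 76 + -7*i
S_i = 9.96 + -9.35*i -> [9.96, 0.61, -8.74, -18.09, -27.44]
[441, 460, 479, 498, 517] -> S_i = 441 + 19*i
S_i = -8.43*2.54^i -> [-8.43, -21.41, -54.39, -138.14, -350.88]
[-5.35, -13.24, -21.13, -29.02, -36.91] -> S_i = -5.35 + -7.89*i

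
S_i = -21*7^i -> [-21, -147, -1029, -7203, -50421]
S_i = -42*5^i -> [-42, -210, -1050, -5250, -26250]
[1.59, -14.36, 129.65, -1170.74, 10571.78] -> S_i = 1.59*(-9.03)^i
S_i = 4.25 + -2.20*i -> [4.25, 2.05, -0.15, -2.35, -4.55]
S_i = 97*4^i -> [97, 388, 1552, 6208, 24832]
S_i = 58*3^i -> [58, 174, 522, 1566, 4698]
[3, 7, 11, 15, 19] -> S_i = 3 + 4*i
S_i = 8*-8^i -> [8, -64, 512, -4096, 32768]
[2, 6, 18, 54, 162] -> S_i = 2*3^i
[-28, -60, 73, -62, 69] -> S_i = Random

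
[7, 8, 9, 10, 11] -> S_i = 7 + 1*i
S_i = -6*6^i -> [-6, -36, -216, -1296, -7776]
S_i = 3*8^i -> [3, 24, 192, 1536, 12288]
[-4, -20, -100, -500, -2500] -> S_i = -4*5^i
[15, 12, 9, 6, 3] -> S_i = 15 + -3*i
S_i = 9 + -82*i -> [9, -73, -155, -237, -319]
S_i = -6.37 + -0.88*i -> [-6.37, -7.25, -8.13, -9.01, -9.89]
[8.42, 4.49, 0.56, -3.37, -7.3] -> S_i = 8.42 + -3.93*i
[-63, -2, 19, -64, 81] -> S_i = Random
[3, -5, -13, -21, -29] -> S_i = 3 + -8*i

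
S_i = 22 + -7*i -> [22, 15, 8, 1, -6]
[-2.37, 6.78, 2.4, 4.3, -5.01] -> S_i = Random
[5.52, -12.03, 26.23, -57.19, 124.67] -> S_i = 5.52*(-2.18)^i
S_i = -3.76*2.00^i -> [-3.76, -7.52, -15.04, -30.08, -60.16]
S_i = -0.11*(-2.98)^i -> [-0.11, 0.33, -0.98, 2.91, -8.67]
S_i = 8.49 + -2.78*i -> [8.49, 5.71, 2.93, 0.15, -2.63]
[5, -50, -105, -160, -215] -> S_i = 5 + -55*i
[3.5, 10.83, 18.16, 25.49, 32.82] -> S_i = 3.50 + 7.33*i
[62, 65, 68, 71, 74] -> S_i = 62 + 3*i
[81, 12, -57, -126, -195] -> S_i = 81 + -69*i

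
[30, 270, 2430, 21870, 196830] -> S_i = 30*9^i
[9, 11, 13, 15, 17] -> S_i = 9 + 2*i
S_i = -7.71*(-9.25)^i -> [-7.71, 71.32, -659.69, 6102.1, -56444.46]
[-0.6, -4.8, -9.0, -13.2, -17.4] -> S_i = -0.60 + -4.20*i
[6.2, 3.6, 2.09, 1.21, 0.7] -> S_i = 6.20*0.58^i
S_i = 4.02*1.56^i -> [4.02, 6.27, 9.78, 15.26, 23.81]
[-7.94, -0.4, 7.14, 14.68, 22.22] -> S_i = -7.94 + 7.54*i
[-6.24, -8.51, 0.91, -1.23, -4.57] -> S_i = Random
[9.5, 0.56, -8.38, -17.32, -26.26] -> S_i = 9.50 + -8.94*i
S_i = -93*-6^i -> [-93, 558, -3348, 20088, -120528]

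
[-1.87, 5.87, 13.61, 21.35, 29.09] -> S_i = -1.87 + 7.74*i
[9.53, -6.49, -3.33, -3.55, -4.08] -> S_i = Random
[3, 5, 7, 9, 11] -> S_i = 3 + 2*i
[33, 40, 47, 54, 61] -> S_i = 33 + 7*i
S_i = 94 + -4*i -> [94, 90, 86, 82, 78]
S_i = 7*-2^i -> [7, -14, 28, -56, 112]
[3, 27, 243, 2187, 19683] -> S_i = 3*9^i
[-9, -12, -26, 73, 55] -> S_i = Random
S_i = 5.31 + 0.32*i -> [5.31, 5.63, 5.95, 6.27, 6.59]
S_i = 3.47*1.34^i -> [3.47, 4.65, 6.23, 8.35, 11.19]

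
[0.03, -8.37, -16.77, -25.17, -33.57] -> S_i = 0.03 + -8.40*i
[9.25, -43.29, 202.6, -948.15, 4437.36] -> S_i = 9.25*(-4.68)^i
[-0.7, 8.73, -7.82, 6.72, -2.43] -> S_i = Random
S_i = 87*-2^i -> [87, -174, 348, -696, 1392]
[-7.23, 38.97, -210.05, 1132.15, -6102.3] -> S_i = -7.23*(-5.39)^i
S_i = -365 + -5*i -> [-365, -370, -375, -380, -385]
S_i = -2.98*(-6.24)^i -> [-2.98, 18.6, -116.03, 724.05, -4518.09]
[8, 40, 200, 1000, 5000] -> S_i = 8*5^i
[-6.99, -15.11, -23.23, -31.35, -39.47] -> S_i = -6.99 + -8.12*i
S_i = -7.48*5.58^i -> [-7.48, -41.74, -232.9, -1299.58, -7251.68]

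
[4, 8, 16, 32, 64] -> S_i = 4*2^i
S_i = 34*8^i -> [34, 272, 2176, 17408, 139264]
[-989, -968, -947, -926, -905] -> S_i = -989 + 21*i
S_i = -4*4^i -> [-4, -16, -64, -256, -1024]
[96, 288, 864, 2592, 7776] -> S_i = 96*3^i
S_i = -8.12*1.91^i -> [-8.12, -15.51, -29.62, -56.58, -108.07]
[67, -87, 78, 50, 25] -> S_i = Random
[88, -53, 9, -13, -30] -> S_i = Random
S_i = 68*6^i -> [68, 408, 2448, 14688, 88128]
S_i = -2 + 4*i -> [-2, 2, 6, 10, 14]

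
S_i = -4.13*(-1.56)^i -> [-4.13, 6.44, -10.05, 15.68, -24.46]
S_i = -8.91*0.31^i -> [-8.91, -2.76, -0.86, -0.27, -0.08]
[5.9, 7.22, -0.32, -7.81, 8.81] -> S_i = Random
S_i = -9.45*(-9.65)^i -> [-9.45, 91.19, -880.01, 8492.07, -81948.51]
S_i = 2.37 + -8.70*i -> [2.37, -6.33, -15.03, -23.73, -32.43]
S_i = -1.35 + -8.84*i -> [-1.35, -10.19, -19.03, -27.87, -36.71]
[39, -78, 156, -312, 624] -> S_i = 39*-2^i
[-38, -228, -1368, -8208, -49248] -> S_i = -38*6^i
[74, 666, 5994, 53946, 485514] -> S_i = 74*9^i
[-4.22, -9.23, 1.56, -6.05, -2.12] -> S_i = Random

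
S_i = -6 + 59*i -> [-6, 53, 112, 171, 230]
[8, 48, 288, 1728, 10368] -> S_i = 8*6^i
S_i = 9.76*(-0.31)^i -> [9.76, -3.03, 0.94, -0.29, 0.09]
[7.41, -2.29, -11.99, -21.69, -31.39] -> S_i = 7.41 + -9.70*i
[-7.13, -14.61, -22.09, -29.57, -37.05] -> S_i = -7.13 + -7.48*i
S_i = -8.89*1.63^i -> [-8.89, -14.49, -23.62, -38.5, -62.76]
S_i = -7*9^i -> [-7, -63, -567, -5103, -45927]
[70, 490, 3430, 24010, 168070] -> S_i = 70*7^i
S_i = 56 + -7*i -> [56, 49, 42, 35, 28]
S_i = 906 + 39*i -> [906, 945, 984, 1023, 1062]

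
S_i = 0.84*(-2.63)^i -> [0.84, -2.21, 5.81, -15.28, 40.19]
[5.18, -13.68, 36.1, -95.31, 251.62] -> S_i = 5.18*(-2.64)^i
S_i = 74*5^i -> [74, 370, 1850, 9250, 46250]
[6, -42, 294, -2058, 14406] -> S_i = 6*-7^i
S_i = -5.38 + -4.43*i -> [-5.38, -9.81, -14.24, -18.67, -23.1]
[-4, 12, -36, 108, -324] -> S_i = -4*-3^i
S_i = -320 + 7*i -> [-320, -313, -306, -299, -292]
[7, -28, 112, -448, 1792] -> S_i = 7*-4^i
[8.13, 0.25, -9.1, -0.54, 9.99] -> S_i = Random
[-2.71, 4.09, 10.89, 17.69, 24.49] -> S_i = -2.71 + 6.80*i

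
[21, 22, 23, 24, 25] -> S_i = 21 + 1*i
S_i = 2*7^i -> [2, 14, 98, 686, 4802]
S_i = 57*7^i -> [57, 399, 2793, 19551, 136857]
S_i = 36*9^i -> [36, 324, 2916, 26244, 236196]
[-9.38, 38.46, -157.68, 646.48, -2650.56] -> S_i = -9.38*(-4.10)^i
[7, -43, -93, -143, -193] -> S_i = 7 + -50*i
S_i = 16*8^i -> [16, 128, 1024, 8192, 65536]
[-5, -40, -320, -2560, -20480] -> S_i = -5*8^i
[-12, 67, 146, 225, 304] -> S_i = -12 + 79*i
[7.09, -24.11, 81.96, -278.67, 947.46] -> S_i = 7.09*(-3.40)^i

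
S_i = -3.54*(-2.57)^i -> [-3.54, 9.1, -23.38, 60.09, -154.43]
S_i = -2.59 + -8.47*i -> [-2.59, -11.06, -19.53, -28.0, -36.47]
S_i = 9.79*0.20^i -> [9.79, 1.96, 0.39, 0.08, 0.02]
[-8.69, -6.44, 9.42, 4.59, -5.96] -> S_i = Random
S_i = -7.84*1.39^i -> [-7.84, -10.9, -15.15, -21.06, -29.27]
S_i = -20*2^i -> [-20, -40, -80, -160, -320]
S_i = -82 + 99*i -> [-82, 17, 116, 215, 314]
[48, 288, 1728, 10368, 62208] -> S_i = 48*6^i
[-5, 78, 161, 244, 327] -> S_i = -5 + 83*i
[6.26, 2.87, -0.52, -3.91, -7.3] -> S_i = 6.26 + -3.39*i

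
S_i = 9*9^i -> [9, 81, 729, 6561, 59049]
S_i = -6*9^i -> [-6, -54, -486, -4374, -39366]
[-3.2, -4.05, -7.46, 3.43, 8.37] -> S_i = Random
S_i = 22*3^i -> [22, 66, 198, 594, 1782]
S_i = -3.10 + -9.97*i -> [-3.1, -13.07, -23.04, -33.01, -42.98]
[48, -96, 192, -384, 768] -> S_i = 48*-2^i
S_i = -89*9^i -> [-89, -801, -7209, -64881, -583929]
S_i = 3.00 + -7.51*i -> [3.0, -4.51, -12.02, -19.53, -27.04]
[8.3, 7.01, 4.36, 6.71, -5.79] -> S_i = Random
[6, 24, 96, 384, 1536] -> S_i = 6*4^i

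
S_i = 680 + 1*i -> [680, 681, 682, 683, 684]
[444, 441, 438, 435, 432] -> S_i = 444 + -3*i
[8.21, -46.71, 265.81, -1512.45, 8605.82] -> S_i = 8.21*(-5.69)^i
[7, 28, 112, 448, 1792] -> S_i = 7*4^i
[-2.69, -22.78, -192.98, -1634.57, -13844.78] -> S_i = -2.69*8.47^i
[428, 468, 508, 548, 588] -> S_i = 428 + 40*i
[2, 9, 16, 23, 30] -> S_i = 2 + 7*i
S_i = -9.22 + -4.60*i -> [-9.22, -13.82, -18.42, -23.02, -27.62]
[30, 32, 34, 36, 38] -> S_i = 30 + 2*i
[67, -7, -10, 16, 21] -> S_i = Random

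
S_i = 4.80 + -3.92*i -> [4.8, 0.88, -3.04, -6.96, -10.88]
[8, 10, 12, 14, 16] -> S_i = 8 + 2*i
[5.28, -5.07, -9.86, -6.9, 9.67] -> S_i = Random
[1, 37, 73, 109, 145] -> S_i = 1 + 36*i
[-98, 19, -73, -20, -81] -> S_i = Random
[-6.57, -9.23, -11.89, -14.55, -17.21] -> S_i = -6.57 + -2.66*i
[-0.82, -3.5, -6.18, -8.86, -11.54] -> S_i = -0.82 + -2.68*i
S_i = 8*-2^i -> [8, -16, 32, -64, 128]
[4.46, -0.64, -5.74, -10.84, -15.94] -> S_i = 4.46 + -5.10*i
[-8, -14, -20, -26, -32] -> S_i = -8 + -6*i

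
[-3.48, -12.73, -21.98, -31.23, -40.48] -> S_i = -3.48 + -9.25*i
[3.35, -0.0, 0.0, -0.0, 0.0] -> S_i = 3.35*-0.00^i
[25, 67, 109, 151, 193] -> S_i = 25 + 42*i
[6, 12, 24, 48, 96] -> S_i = 6*2^i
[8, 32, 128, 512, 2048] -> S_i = 8*4^i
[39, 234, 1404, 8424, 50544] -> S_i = 39*6^i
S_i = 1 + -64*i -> [1, -63, -127, -191, -255]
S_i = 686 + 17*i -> [686, 703, 720, 737, 754]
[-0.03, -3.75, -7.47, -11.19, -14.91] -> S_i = -0.03 + -3.72*i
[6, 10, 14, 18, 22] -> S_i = 6 + 4*i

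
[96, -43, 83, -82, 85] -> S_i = Random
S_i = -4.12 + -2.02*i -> [-4.12, -6.14, -8.16, -10.18, -12.2]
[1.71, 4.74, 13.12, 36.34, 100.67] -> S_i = 1.71*2.77^i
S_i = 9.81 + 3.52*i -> [9.81, 13.33, 16.85, 20.37, 23.89]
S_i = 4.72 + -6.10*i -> [4.72, -1.38, -7.48, -13.58, -19.68]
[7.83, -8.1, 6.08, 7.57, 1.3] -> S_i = Random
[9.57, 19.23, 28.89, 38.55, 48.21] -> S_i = 9.57 + 9.66*i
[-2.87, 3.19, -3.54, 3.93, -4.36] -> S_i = -2.87*(-1.11)^i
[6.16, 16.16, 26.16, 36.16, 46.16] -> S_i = 6.16 + 10.00*i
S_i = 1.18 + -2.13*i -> [1.18, -0.95, -3.08, -5.21, -7.34]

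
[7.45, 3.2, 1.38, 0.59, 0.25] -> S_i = 7.45*0.43^i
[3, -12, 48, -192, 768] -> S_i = 3*-4^i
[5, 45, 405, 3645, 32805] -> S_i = 5*9^i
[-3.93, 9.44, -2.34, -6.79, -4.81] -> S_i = Random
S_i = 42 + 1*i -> [42, 43, 44, 45, 46]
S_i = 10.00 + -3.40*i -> [10.0, 6.6, 3.2, -0.2, -3.6]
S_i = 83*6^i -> [83, 498, 2988, 17928, 107568]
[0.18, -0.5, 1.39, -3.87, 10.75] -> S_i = 0.18*(-2.78)^i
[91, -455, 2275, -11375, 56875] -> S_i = 91*-5^i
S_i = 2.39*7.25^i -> [2.39, 17.33, 125.62, 910.78, 6603.13]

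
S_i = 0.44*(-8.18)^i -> [0.44, -3.6, 29.44, -240.83, 1970.0]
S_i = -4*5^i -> [-4, -20, -100, -500, -2500]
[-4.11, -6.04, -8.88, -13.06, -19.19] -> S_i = -4.11*1.47^i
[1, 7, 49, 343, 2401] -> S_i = 1*7^i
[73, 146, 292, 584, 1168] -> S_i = 73*2^i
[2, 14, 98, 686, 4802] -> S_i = 2*7^i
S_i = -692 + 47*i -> [-692, -645, -598, -551, -504]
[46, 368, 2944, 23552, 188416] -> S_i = 46*8^i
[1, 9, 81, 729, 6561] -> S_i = 1*9^i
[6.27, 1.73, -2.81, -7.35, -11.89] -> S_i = 6.27 + -4.54*i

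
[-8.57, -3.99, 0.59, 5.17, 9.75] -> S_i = -8.57 + 4.58*i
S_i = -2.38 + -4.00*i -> [-2.38, -6.38, -10.38, -14.38, -18.38]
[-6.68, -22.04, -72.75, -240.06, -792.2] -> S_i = -6.68*3.30^i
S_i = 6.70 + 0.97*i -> [6.7, 7.67, 8.64, 9.61, 10.58]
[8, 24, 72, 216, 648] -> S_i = 8*3^i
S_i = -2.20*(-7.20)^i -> [-2.2, 15.84, -114.05, 821.15, -5912.25]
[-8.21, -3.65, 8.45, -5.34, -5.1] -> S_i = Random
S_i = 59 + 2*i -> [59, 61, 63, 65, 67]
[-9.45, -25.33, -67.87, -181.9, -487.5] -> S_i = -9.45*2.68^i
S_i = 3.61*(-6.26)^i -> [3.61, -22.6, 141.47, -885.58, 5543.76]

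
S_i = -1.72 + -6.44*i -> [-1.72, -8.16, -14.6, -21.04, -27.48]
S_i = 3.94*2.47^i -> [3.94, 9.73, 24.04, 59.37, 146.65]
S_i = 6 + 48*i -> [6, 54, 102, 150, 198]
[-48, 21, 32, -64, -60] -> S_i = Random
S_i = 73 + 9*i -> [73, 82, 91, 100, 109]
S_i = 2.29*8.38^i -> [2.29, 19.19, 160.81, 1347.62, 11293.06]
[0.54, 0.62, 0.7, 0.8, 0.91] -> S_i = 0.54*1.14^i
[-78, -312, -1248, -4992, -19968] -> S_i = -78*4^i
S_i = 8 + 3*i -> [8, 11, 14, 17, 20]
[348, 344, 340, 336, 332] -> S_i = 348 + -4*i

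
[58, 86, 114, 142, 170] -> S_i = 58 + 28*i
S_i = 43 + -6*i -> [43, 37, 31, 25, 19]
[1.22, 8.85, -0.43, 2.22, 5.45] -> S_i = Random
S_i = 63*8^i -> [63, 504, 4032, 32256, 258048]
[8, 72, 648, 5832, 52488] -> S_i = 8*9^i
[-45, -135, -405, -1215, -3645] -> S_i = -45*3^i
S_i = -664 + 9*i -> [-664, -655, -646, -637, -628]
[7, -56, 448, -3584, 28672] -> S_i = 7*-8^i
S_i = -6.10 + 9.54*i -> [-6.1, 3.44, 12.98, 22.52, 32.06]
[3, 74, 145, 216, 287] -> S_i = 3 + 71*i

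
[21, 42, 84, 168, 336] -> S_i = 21*2^i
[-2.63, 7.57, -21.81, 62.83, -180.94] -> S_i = -2.63*(-2.88)^i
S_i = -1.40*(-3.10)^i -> [-1.4, 4.34, -13.45, 41.71, -129.29]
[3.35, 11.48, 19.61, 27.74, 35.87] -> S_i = 3.35 + 8.13*i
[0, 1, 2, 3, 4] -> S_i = 0 + 1*i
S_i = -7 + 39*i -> [-7, 32, 71, 110, 149]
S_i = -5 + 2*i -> [-5, -3, -1, 1, 3]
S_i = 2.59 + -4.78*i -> [2.59, -2.19, -6.97, -11.75, -16.53]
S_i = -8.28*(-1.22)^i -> [-8.28, 10.1, -12.32, 15.04, -18.34]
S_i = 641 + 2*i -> [641, 643, 645, 647, 649]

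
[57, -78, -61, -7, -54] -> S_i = Random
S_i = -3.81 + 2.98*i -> [-3.81, -0.83, 2.15, 5.13, 8.11]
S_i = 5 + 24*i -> [5, 29, 53, 77, 101]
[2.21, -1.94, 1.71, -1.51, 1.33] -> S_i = 2.21*(-0.88)^i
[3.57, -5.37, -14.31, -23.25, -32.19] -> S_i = 3.57 + -8.94*i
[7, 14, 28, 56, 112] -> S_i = 7*2^i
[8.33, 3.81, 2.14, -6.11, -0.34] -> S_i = Random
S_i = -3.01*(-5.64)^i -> [-3.01, 16.98, -95.75, 540.01, -3045.67]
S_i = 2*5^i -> [2, 10, 50, 250, 1250]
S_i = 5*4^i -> [5, 20, 80, 320, 1280]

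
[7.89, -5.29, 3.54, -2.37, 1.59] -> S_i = 7.89*(-0.67)^i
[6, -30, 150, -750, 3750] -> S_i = 6*-5^i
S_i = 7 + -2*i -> [7, 5, 3, 1, -1]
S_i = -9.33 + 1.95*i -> [-9.33, -7.38, -5.43, -3.48, -1.53]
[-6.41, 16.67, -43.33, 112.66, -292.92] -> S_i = -6.41*(-2.60)^i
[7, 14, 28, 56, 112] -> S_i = 7*2^i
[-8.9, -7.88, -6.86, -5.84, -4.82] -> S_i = -8.90 + 1.02*i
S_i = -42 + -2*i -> [-42, -44, -46, -48, -50]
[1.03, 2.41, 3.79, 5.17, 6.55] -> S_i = 1.03 + 1.38*i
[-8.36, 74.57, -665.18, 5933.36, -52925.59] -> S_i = -8.36*(-8.92)^i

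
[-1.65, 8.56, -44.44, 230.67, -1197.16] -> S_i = -1.65*(-5.19)^i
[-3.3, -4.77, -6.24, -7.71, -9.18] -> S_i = -3.30 + -1.47*i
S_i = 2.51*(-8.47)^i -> [2.51, -21.26, 180.07, -1525.19, 12918.36]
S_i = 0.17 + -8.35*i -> [0.17, -8.18, -16.53, -24.88, -33.23]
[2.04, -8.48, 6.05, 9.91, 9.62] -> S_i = Random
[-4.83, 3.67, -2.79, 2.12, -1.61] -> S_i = -4.83*(-0.76)^i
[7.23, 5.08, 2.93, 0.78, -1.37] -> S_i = 7.23 + -2.15*i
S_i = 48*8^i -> [48, 384, 3072, 24576, 196608]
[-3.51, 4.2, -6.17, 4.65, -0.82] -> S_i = Random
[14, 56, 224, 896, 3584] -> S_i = 14*4^i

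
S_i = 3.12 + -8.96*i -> [3.12, -5.84, -14.8, -23.76, -32.72]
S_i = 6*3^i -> [6, 18, 54, 162, 486]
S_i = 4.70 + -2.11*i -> [4.7, 2.59, 0.48, -1.63, -3.74]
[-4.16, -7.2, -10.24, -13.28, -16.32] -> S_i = -4.16 + -3.04*i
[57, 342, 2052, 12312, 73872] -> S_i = 57*6^i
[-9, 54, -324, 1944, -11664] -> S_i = -9*-6^i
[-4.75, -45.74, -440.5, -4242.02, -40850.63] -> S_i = -4.75*9.63^i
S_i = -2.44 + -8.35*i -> [-2.44, -10.79, -19.14, -27.49, -35.84]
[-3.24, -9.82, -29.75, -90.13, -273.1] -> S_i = -3.24*3.03^i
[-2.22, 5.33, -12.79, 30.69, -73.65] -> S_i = -2.22*(-2.40)^i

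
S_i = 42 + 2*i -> [42, 44, 46, 48, 50]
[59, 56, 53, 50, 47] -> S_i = 59 + -3*i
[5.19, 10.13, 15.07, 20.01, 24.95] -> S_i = 5.19 + 4.94*i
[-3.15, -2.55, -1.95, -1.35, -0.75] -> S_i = -3.15 + 0.60*i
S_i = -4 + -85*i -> [-4, -89, -174, -259, -344]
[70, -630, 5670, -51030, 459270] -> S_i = 70*-9^i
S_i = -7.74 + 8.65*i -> [-7.74, 0.91, 9.56, 18.21, 26.86]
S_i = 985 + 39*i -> [985, 1024, 1063, 1102, 1141]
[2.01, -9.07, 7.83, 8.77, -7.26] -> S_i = Random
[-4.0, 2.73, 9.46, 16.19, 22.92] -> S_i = -4.00 + 6.73*i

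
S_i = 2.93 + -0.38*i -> [2.93, 2.55, 2.17, 1.79, 1.41]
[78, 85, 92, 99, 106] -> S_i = 78 + 7*i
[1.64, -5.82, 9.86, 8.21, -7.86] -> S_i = Random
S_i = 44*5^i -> [44, 220, 1100, 5500, 27500]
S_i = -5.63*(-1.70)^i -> [-5.63, 9.57, -16.27, 27.66, -47.02]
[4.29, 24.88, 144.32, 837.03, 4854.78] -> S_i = 4.29*5.80^i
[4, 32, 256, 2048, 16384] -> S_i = 4*8^i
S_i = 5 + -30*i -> [5, -25, -55, -85, -115]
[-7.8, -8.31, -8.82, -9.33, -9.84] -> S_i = -7.80 + -0.51*i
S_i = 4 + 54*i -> [4, 58, 112, 166, 220]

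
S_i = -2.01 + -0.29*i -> [-2.01, -2.3, -2.59, -2.88, -3.17]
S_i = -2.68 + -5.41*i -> [-2.68, -8.09, -13.5, -18.91, -24.32]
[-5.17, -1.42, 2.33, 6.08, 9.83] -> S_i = -5.17 + 3.75*i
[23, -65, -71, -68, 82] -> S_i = Random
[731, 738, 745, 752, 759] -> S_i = 731 + 7*i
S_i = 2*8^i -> [2, 16, 128, 1024, 8192]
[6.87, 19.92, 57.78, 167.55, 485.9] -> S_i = 6.87*2.90^i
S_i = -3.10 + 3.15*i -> [-3.1, 0.05, 3.2, 6.35, 9.5]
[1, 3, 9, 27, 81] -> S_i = 1*3^i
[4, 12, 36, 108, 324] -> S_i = 4*3^i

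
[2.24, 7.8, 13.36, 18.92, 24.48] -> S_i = 2.24 + 5.56*i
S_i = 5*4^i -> [5, 20, 80, 320, 1280]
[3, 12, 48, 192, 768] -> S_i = 3*4^i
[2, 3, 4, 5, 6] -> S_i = 2 + 1*i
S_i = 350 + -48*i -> [350, 302, 254, 206, 158]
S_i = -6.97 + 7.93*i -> [-6.97, 0.96, 8.89, 16.82, 24.75]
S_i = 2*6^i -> [2, 12, 72, 432, 2592]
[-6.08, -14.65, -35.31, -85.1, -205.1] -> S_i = -6.08*2.41^i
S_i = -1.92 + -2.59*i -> [-1.92, -4.51, -7.1, -9.69, -12.28]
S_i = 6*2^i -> [6, 12, 24, 48, 96]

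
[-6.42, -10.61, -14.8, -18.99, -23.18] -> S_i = -6.42 + -4.19*i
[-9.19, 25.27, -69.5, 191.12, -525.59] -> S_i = -9.19*(-2.75)^i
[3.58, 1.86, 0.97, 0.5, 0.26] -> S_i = 3.58*0.52^i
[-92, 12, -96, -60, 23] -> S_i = Random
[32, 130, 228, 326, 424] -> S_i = 32 + 98*i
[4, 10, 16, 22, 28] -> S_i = 4 + 6*i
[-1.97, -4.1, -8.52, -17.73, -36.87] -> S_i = -1.97*2.08^i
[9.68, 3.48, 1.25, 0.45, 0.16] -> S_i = 9.68*0.36^i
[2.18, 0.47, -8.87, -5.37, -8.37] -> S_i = Random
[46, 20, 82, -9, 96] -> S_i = Random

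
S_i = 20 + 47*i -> [20, 67, 114, 161, 208]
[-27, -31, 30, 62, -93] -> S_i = Random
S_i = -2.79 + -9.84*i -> [-2.79, -12.63, -22.47, -32.31, -42.15]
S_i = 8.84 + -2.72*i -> [8.84, 6.12, 3.4, 0.68, -2.04]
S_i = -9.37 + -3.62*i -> [-9.37, -12.99, -16.61, -20.23, -23.85]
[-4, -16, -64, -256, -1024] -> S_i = -4*4^i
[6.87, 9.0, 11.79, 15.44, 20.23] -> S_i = 6.87*1.31^i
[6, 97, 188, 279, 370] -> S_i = 6 + 91*i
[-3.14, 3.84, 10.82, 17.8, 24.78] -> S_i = -3.14 + 6.98*i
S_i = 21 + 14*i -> [21, 35, 49, 63, 77]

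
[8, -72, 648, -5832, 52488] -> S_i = 8*-9^i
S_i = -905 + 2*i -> [-905, -903, -901, -899, -897]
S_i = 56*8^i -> [56, 448, 3584, 28672, 229376]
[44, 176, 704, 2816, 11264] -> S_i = 44*4^i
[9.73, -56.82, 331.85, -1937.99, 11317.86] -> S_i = 9.73*(-5.84)^i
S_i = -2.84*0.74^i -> [-2.84, -2.1, -1.56, -1.15, -0.85]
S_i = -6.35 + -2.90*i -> [-6.35, -9.25, -12.15, -15.05, -17.95]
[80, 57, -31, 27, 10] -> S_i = Random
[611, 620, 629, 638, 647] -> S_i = 611 + 9*i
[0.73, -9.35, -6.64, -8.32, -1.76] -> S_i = Random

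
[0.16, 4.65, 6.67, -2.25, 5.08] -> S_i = Random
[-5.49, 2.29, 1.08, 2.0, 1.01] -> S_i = Random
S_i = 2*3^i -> [2, 6, 18, 54, 162]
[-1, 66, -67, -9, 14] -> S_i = Random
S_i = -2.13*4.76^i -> [-2.13, -10.14, -48.26, -229.72, -1093.47]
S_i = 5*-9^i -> [5, -45, 405, -3645, 32805]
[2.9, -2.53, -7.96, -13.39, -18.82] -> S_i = 2.90 + -5.43*i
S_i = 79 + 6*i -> [79, 85, 91, 97, 103]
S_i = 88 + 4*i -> [88, 92, 96, 100, 104]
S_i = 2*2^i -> [2, 4, 8, 16, 32]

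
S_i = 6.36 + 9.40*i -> [6.36, 15.76, 25.16, 34.56, 43.96]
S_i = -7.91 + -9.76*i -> [-7.91, -17.67, -27.43, -37.19, -46.95]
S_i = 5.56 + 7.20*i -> [5.56, 12.76, 19.96, 27.16, 34.36]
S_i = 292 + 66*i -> [292, 358, 424, 490, 556]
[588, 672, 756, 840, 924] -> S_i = 588 + 84*i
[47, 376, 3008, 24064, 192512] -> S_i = 47*8^i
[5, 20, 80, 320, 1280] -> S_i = 5*4^i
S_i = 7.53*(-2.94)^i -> [7.53, -22.14, 65.09, -191.35, 562.58]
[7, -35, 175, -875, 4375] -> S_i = 7*-5^i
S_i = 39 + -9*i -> [39, 30, 21, 12, 3]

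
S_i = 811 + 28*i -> [811, 839, 867, 895, 923]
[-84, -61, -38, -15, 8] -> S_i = -84 + 23*i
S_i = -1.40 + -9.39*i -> [-1.4, -10.79, -20.18, -29.57, -38.96]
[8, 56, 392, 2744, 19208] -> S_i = 8*7^i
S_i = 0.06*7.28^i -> [0.06, 0.44, 3.18, 23.15, 168.53]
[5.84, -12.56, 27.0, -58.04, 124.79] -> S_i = 5.84*(-2.15)^i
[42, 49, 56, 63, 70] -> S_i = 42 + 7*i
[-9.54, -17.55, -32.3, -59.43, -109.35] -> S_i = -9.54*1.84^i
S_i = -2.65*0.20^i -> [-2.65, -0.53, -0.11, -0.02, -0.0]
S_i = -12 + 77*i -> [-12, 65, 142, 219, 296]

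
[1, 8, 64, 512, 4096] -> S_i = 1*8^i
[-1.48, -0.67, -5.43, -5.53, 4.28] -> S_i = Random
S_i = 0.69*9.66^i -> [0.69, 6.67, 64.39, 621.99, 6008.38]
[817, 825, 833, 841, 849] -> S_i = 817 + 8*i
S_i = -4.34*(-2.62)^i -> [-4.34, 11.37, -29.79, 78.05, -204.5]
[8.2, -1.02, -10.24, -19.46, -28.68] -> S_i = 8.20 + -9.22*i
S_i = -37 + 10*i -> [-37, -27, -17, -7, 3]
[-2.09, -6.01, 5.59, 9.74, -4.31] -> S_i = Random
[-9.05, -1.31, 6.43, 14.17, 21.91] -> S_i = -9.05 + 7.74*i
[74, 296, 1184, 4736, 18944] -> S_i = 74*4^i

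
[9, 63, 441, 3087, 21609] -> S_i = 9*7^i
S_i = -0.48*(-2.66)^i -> [-0.48, 1.28, -3.4, 9.03, -24.03]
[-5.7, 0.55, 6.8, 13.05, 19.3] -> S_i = -5.70 + 6.25*i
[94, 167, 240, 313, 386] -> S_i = 94 + 73*i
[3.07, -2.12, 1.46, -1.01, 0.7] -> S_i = 3.07*(-0.69)^i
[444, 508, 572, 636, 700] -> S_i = 444 + 64*i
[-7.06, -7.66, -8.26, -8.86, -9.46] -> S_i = -7.06 + -0.60*i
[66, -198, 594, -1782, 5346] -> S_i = 66*-3^i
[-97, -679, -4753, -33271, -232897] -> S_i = -97*7^i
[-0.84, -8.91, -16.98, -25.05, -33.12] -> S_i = -0.84 + -8.07*i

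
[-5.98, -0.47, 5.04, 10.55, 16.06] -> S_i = -5.98 + 5.51*i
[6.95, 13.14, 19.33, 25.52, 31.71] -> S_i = 6.95 + 6.19*i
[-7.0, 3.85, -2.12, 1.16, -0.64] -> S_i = -7.00*(-0.55)^i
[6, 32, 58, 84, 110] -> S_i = 6 + 26*i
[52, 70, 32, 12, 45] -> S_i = Random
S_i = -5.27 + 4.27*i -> [-5.27, -1.0, 3.27, 7.54, 11.81]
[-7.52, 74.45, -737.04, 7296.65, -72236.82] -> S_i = -7.52*(-9.90)^i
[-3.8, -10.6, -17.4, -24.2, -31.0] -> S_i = -3.80 + -6.80*i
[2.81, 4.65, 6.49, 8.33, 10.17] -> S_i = 2.81 + 1.84*i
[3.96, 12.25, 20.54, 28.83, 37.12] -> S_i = 3.96 + 8.29*i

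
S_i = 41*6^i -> [41, 246, 1476, 8856, 53136]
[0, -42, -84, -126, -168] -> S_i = 0 + -42*i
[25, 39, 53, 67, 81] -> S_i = 25 + 14*i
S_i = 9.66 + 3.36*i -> [9.66, 13.02, 16.38, 19.74, 23.1]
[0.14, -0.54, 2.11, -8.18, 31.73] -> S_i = 0.14*(-3.88)^i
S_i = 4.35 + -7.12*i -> [4.35, -2.77, -9.89, -17.01, -24.13]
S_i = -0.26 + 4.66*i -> [-0.26, 4.4, 9.06, 13.72, 18.38]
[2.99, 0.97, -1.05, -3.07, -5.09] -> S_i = 2.99 + -2.02*i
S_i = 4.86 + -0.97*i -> [4.86, 3.89, 2.92, 1.95, 0.98]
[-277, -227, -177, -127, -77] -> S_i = -277 + 50*i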